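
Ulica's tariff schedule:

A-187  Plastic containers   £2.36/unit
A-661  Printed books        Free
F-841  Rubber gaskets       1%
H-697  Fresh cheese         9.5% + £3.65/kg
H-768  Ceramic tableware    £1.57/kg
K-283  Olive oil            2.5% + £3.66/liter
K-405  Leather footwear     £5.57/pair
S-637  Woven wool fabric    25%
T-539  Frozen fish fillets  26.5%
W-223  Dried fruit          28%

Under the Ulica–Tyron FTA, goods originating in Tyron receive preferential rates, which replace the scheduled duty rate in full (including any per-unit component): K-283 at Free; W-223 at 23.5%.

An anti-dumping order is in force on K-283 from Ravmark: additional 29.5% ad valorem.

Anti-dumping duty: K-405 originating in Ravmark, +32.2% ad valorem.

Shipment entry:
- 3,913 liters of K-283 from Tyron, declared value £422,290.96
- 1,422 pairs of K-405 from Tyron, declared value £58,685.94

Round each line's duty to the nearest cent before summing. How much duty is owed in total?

Line 1 (K-283, Tyron, 3,913 liters, £422,290.96):
Base rate for K-283 is 2.5% + £3.66/liter.
Origin Tyron qualifies under the Ulica–Tyron agreement and K-283 is covered: preferential rate Free applies instead.
The additional-duty order on K-283 targets Ravmark, not Tyron; it does not apply.
Duty = £422,290.96 × 0% = £0.00.
Line 2 (K-405, Tyron, 1,422 pairs, £58,685.94):
Base rate for K-405 is £5.57/pair.
Origin Tyron is the FTA partner but K-405 is not on the preference list; base rate stands.
The additional-duty order on K-405 targets Ravmark, not Tyron; it does not apply.
Duty = 1,422 × £5.57 = £7,920.54.
Total = £0.00 + £7,920.54 = £7,920.54.

£7,920.54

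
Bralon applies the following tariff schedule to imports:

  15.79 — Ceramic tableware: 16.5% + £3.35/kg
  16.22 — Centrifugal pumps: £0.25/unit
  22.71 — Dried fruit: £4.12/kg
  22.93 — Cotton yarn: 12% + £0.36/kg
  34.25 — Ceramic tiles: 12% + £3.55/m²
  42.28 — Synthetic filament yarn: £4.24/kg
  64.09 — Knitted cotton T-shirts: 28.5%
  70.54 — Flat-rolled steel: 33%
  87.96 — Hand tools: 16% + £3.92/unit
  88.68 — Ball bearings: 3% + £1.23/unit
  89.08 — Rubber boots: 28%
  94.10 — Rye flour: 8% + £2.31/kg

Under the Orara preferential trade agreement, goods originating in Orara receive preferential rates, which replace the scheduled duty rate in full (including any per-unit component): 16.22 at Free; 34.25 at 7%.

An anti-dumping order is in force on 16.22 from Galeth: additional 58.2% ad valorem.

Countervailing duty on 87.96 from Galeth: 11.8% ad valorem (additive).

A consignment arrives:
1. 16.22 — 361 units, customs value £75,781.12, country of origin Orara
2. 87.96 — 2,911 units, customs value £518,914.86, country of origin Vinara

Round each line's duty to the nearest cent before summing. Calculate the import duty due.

Line 1 (16.22, Orara, 361 units, £75,781.12):
Base rate for 16.22 is £0.25/unit.
Origin Orara qualifies under the Bralon–Orara agreement and 16.22 is covered: preferential rate Free applies instead.
The additional-duty order on 16.22 targets Galeth, not Orara; it does not apply.
Duty = £75,781.12 × 0% = £0.00.
Line 2 (87.96, Vinara, 2,911 units, £518,914.86):
Base rate for 87.96 is 16% + £3.92/unit.
The additional-duty order on 87.96 targets Galeth, not Vinara; it does not apply.
Duty = £518,914.86 × 16% + 2,911 × £3.92 = £94,437.50.
Total = £0.00 + £94,437.50 = £94,437.50.

£94,437.50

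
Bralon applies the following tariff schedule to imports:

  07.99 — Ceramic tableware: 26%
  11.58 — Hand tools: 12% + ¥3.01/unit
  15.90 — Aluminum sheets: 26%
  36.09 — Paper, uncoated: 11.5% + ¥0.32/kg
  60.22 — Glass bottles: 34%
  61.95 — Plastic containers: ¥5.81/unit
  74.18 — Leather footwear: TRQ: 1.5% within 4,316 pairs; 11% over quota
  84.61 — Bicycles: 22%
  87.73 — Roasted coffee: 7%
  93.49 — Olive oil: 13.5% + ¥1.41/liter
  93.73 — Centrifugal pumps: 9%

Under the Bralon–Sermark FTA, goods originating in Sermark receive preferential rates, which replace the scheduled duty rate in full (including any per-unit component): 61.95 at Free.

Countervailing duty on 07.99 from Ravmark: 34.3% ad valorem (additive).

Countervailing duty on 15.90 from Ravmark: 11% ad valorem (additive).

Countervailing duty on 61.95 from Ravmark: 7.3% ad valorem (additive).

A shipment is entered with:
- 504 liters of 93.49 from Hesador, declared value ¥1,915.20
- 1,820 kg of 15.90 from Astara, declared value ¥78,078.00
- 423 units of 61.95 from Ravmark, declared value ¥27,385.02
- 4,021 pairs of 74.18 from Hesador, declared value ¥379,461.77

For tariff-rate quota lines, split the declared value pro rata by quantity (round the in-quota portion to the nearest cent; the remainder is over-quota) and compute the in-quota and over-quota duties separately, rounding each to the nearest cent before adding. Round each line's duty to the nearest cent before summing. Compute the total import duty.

¥31,418.14

Line 1 (93.49, Hesador, 504 liters, ¥1,915.20):
Base rate for 93.49 is 13.5% + ¥1.41/liter.
Duty = ¥1,915.20 × 13.5% + 504 × ¥1.41 = ¥969.19.
Line 2 (15.90, Astara, 1,820 kg, ¥78,078.00):
Base rate for 15.90 is 26%.
The additional-duty order on 15.90 targets Ravmark, not Astara; it does not apply.
Duty = ¥78,078.00 × 26% = ¥20,300.28.
Line 3 (61.95, Ravmark, 423 units, ¥27,385.02):
Base rate for 61.95 is ¥5.81/unit.
61.95 has an FTA preferential rate, but origin Ravmark is not Sermark; base rate stands.
Additional duty on 61.95 from Ravmark: +7.3% ad valorem. Applied ad valorem rate = 7.3%.
Duty = ¥27,385.02 × 7.3% + 423 × ¥5.81 = ¥4,456.74.
Line 4 (74.18, Hesador, 4,021 pairs, ¥379,461.77):
Code 74.18 is under a tariff-rate quota (threshold 4,316 pairs). Quantity 4,021 pairs is within the quota, so the in-quota rate 1.5% applies to the full value.
Duty = ¥379,461.77 × 1.5% = ¥5,691.93.
Total = ¥969.19 + ¥20,300.28 + ¥4,456.74 + ¥5,691.93 = ¥31,418.14.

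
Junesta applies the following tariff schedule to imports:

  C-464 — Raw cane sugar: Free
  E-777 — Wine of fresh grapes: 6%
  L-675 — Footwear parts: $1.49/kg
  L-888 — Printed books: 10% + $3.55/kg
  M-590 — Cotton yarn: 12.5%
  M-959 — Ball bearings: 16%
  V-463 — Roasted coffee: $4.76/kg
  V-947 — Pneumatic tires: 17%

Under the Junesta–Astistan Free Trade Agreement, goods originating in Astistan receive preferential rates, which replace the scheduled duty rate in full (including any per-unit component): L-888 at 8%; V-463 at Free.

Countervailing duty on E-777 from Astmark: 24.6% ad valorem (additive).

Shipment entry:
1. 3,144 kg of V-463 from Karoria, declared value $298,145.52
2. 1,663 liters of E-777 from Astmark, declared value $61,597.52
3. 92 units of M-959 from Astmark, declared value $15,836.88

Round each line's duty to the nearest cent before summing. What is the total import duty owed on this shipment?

$36,348.18

Line 1 (V-463, Karoria, 3,144 kg, $298,145.52):
Base rate for V-463 is $4.76/kg.
V-463 has an FTA preferential rate, but origin Karoria is not Astistan; base rate stands.
Duty = 3,144 × $4.76 = $14,965.44.
Line 2 (E-777, Astmark, 1,663 liters, $61,597.52):
Base rate for E-777 is 6%.
Additional duty on E-777 from Astmark: +24.6%. Applied ad valorem rate: 6% + 24.6% = 30.6%.
Duty = $61,597.52 × 30.6% = $18,848.84.
Line 3 (M-959, Astmark, 92 units, $15,836.88):
Base rate for M-959 is 16%.
Duty = $15,836.88 × 16% = $2,533.90.
Total = $14,965.44 + $18,848.84 + $2,533.90 = $36,348.18.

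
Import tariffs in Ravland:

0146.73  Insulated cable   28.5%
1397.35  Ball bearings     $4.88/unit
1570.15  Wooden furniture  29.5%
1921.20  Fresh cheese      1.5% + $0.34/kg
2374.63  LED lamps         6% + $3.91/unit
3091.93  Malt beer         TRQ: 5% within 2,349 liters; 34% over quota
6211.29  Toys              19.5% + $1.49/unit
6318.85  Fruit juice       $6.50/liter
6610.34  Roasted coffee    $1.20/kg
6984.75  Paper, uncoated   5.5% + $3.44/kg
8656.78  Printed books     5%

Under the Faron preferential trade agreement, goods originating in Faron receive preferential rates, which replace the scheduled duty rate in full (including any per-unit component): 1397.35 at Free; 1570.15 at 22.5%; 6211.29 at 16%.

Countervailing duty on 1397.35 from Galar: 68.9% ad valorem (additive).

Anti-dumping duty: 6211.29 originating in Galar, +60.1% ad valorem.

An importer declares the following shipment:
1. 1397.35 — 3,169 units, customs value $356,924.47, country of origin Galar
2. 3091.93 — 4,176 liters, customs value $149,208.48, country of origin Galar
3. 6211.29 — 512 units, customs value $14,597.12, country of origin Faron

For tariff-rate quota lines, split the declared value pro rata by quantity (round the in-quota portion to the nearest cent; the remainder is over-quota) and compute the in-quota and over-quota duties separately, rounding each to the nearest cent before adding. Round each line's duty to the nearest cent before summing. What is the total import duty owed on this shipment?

$290,112.47

Line 1 (1397.35, Galar, 3,169 units, $356,924.47):
Base rate for 1397.35 is $4.88/unit.
1397.35 has an FTA preferential rate, but origin Galar is not Faron; base rate stands.
Additional duty on 1397.35 from Galar: +68.9% ad valorem. Applied ad valorem rate = 68.9%.
Duty = $356,924.47 × 68.9% + 3,169 × $4.88 = $261,385.68.
Line 2 (3091.93, Galar, 4,176 liters, $149,208.48):
Code 3091.93 is under a tariff-rate quota (threshold 2,349 liters). In-quota: 2,349 liters at 5%; over-quota: 1,827 liters at 34%.
Pro-rata value split: in-quota = $149,208.48 × 2,349/4,176 = $83,929.77; over-quota = $149,208.48 − $83,929.77 = $65,278.71.
In-quota duty = $83,929.77 × 5% = $4,196.49. Over-quota duty = $65,278.71 × 34% = $22,194.76.
Line duty = $4,196.49 + $22,194.76 = $26,391.25.
Line 3 (6211.29, Faron, 512 units, $14,597.12):
Base rate for 6211.29 is 19.5% + $1.49/unit.
Origin Faron qualifies under the Ravland–Faron agreement and 6211.29 is covered: preferential rate 16% applies instead.
The additional-duty order on 6211.29 targets Galar, not Faron; it does not apply.
Duty = $14,597.12 × 16% = $2,335.54.
Total = $261,385.68 + $26,391.25 + $2,335.54 = $290,112.47.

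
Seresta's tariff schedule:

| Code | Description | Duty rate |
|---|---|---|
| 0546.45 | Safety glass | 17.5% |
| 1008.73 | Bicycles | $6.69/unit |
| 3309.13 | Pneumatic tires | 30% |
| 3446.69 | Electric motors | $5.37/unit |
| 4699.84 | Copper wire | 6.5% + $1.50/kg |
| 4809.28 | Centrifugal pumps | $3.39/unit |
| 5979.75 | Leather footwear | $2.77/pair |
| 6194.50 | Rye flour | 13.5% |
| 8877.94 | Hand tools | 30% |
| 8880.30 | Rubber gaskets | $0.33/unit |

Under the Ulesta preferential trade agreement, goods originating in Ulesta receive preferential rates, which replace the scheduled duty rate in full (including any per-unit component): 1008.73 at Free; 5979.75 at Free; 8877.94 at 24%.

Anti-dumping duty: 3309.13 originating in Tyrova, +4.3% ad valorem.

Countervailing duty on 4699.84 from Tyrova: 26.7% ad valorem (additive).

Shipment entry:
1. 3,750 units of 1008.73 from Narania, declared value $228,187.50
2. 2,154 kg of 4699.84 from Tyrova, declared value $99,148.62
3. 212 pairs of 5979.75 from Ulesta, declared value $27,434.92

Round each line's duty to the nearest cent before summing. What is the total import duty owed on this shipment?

Line 1 (1008.73, Narania, 3,750 units, $228,187.50):
Base rate for 1008.73 is $6.69/unit.
1008.73 has an FTA preferential rate, but origin Narania is not Ulesta; base rate stands.
Duty = 3,750 × $6.69 = $25,087.50.
Line 2 (4699.84, Tyrova, 2,154 kg, $99,148.62):
Base rate for 4699.84 is 6.5% + $1.50/kg.
Additional duty on 4699.84 from Tyrova: +26.7%. Applied ad valorem rate: 6.5% + 26.7% = 33.2%.
Duty = $99,148.62 × 33.2% + 2,154 × $1.50 = $36,148.34.
Line 3 (5979.75, Ulesta, 212 pairs, $27,434.92):
Base rate for 5979.75 is $2.77/pair.
Origin Ulesta qualifies under the Seresta–Ulesta agreement and 5979.75 is covered: preferential rate Free applies instead.
Duty = $27,434.92 × 0% = $0.00.
Total = $25,087.50 + $36,148.34 + $0.00 = $61,235.84.

$61,235.84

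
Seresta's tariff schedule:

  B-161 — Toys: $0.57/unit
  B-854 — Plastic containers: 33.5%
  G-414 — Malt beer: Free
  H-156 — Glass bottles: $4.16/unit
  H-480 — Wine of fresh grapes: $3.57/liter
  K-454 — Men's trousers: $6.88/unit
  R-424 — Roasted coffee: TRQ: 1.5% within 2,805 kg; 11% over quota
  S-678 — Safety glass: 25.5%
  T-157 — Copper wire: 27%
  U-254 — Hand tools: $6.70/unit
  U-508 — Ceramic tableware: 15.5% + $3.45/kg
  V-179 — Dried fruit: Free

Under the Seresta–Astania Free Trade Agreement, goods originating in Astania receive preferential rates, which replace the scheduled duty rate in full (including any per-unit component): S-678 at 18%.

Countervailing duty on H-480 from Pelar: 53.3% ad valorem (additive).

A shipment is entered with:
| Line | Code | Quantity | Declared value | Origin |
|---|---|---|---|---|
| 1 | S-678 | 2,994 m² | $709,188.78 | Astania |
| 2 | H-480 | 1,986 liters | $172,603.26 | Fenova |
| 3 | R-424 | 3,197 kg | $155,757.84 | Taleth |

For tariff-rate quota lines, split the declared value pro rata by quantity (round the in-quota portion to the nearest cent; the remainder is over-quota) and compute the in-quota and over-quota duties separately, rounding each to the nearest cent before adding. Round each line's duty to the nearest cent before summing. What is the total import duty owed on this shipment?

$138,894.70

Line 1 (S-678, Astania, 2,994 m², $709,188.78):
Base rate for S-678 is 25.5%.
Origin Astania qualifies under the Seresta–Astania agreement and S-678 is covered: preferential rate 18% applies instead.
Duty = $709,188.78 × 18% = $127,653.98.
Line 2 (H-480, Fenova, 1,986 liters, $172,603.26):
Base rate for H-480 is $3.57/liter.
The additional-duty order on H-480 targets Pelar, not Fenova; it does not apply.
Duty = 1,986 × $3.57 = $7,090.02.
Line 3 (R-424, Taleth, 3,197 kg, $155,757.84):
Code R-424 is under a tariff-rate quota (threshold 2,805 kg). In-quota: 2,805 kg at 1.5%; over-quota: 392 kg at 11%.
Pro-rata value split: in-quota = $155,757.84 × 2,805/3,197 = $136,659.60; over-quota = $155,757.84 − $136,659.60 = $19,098.24.
In-quota duty = $136,659.60 × 1.5% = $2,049.89. Over-quota duty = $19,098.24 × 11% = $2,100.81.
Line duty = $2,049.89 + $2,100.81 = $4,150.70.
Total = $127,653.98 + $7,090.02 + $4,150.70 = $138,894.70.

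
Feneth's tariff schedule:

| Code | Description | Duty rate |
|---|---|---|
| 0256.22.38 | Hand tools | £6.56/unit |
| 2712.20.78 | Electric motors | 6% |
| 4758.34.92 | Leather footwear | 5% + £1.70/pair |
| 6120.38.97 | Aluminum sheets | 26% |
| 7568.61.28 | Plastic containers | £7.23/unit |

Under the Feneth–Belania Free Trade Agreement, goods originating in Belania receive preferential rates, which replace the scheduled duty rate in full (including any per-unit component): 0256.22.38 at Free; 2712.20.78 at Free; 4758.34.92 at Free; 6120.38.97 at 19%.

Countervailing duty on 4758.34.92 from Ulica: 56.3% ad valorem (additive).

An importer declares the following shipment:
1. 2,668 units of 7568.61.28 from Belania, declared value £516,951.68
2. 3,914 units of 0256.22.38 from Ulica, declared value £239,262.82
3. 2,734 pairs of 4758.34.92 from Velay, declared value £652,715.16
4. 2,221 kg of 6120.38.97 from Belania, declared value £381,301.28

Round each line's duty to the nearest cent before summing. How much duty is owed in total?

Line 1 (7568.61.28, Belania, 2,668 units, £516,951.68):
Base rate for 7568.61.28 is £7.23/unit.
Origin Belania is the FTA partner but 7568.61.28 is not on the preference list; base rate stands.
Duty = 2,668 × £7.23 = £19,289.64.
Line 2 (0256.22.38, Ulica, 3,914 units, £239,262.82):
Base rate for 0256.22.38 is £6.56/unit.
0256.22.38 has an FTA preferential rate, but origin Ulica is not Belania; base rate stands.
Duty = 3,914 × £6.56 = £25,675.84.
Line 3 (4758.34.92, Velay, 2,734 pairs, £652,715.16):
Base rate for 4758.34.92 is 5% + £1.70/pair.
4758.34.92 has an FTA preferential rate, but origin Velay is not Belania; base rate stands.
The additional-duty order on 4758.34.92 targets Ulica, not Velay; it does not apply.
Duty = £652,715.16 × 5% + 2,734 × £1.70 = £37,283.56.
Line 4 (6120.38.97, Belania, 2,221 kg, £381,301.28):
Base rate for 6120.38.97 is 26%.
Origin Belania qualifies under the Feneth–Belania agreement and 6120.38.97 is covered: preferential rate 19% applies instead.
Duty = £381,301.28 × 19% = £72,447.24.
Total = £19,289.64 + £25,675.84 + £37,283.56 + £72,447.24 = £154,696.28.

£154,696.28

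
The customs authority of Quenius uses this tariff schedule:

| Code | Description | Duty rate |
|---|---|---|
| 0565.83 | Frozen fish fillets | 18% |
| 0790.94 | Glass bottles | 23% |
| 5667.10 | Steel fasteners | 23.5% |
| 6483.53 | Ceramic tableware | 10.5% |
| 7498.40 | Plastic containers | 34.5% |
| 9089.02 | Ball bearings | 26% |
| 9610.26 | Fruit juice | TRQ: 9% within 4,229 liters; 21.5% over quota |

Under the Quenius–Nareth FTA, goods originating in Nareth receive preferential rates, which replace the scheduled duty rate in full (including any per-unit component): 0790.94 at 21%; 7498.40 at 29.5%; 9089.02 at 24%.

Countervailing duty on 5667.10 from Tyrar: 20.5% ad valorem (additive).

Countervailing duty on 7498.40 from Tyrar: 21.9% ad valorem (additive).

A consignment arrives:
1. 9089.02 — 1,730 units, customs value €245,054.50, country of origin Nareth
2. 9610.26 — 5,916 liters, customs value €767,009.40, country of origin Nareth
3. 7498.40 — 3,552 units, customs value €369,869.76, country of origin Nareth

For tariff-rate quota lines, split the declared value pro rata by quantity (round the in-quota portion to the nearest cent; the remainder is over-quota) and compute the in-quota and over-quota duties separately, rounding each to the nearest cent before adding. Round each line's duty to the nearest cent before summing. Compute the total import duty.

Line 1 (9089.02, Nareth, 1,730 units, €245,054.50):
Base rate for 9089.02 is 26%.
Origin Nareth qualifies under the Quenius–Nareth agreement and 9089.02 is covered: preferential rate 24% applies instead.
Duty = €245,054.50 × 24% = €58,813.08.
Line 2 (9610.26, Nareth, 5,916 liters, €767,009.40):
Code 9610.26 is under a tariff-rate quota (threshold 4,229 liters). In-quota: 4,229 liters at 9%; over-quota: 1,687 liters at 21.5%.
Pro-rata value split: in-quota = €767,009.40 × 4,229/5,916 = €548,289.85; over-quota = €767,009.40 − €548,289.85 = €218,719.55.
In-quota duty = €548,289.85 × 9% = €49,346.09. Over-quota duty = €218,719.55 × 21.5% = €47,024.70.
Line duty = €49,346.09 + €47,024.70 = €96,370.79.
Line 3 (7498.40, Nareth, 3,552 units, €369,869.76):
Base rate for 7498.40 is 34.5%.
Origin Nareth qualifies under the Quenius–Nareth agreement and 7498.40 is covered: preferential rate 29.5% applies instead.
The additional-duty order on 7498.40 targets Tyrar, not Nareth; it does not apply.
Duty = €369,869.76 × 29.5% = €109,111.58.
Total = €58,813.08 + €96,370.79 + €109,111.58 = €264,295.45.

€264,295.45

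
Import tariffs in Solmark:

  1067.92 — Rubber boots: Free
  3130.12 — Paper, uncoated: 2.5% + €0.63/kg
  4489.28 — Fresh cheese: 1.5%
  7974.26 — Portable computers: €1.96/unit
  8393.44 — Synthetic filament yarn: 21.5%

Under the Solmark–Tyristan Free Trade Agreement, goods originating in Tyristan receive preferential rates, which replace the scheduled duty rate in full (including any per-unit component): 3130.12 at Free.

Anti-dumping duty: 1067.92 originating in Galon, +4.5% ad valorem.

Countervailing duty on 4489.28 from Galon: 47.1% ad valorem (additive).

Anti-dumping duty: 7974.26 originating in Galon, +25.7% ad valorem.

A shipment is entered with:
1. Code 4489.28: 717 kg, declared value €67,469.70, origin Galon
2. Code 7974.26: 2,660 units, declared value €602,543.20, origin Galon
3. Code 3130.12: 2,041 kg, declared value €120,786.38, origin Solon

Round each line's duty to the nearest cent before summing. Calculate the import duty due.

€197,162.96

Line 1 (4489.28, Galon, 717 kg, €67,469.70):
Base rate for 4489.28 is 1.5%.
Additional duty on 4489.28 from Galon: +47.1%. Applied ad valorem rate: 1.5% + 47.1% = 48.6%.
Duty = €67,469.70 × 48.6% = €32,790.27.
Line 2 (7974.26, Galon, 2,660 units, €602,543.20):
Base rate for 7974.26 is €1.96/unit.
Additional duty on 7974.26 from Galon: +25.7% ad valorem. Applied ad valorem rate = 25.7%.
Duty = €602,543.20 × 25.7% + 2,660 × €1.96 = €160,067.20.
Line 3 (3130.12, Solon, 2,041 kg, €120,786.38):
Base rate for 3130.12 is 2.5% + €0.63/kg.
3130.12 has an FTA preferential rate, but origin Solon is not Tyristan; base rate stands.
Duty = €120,786.38 × 2.5% + 2,041 × €0.63 = €4,305.49.
Total = €32,790.27 + €160,067.20 + €4,305.49 = €197,162.96.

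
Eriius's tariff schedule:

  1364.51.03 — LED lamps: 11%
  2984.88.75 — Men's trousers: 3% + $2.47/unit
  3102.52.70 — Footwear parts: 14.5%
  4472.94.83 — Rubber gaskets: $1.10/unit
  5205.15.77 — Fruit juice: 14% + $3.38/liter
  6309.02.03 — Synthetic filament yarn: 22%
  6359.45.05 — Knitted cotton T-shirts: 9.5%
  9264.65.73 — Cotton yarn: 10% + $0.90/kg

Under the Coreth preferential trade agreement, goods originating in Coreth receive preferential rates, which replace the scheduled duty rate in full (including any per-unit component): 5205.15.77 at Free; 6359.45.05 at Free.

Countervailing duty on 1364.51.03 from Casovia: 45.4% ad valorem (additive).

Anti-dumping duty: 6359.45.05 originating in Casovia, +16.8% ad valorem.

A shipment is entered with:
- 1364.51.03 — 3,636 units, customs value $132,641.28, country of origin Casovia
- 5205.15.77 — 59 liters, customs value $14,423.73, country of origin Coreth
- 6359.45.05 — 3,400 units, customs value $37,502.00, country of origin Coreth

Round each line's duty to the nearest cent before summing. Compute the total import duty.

$74,809.68

Line 1 (1364.51.03, Casovia, 3,636 units, $132,641.28):
Base rate for 1364.51.03 is 11%.
Additional duty on 1364.51.03 from Casovia: +45.4%. Applied ad valorem rate: 11% + 45.4% = 56.4%.
Duty = $132,641.28 × 56.4% = $74,809.68.
Line 2 (5205.15.77, Coreth, 59 liters, $14,423.73):
Base rate for 5205.15.77 is 14% + $3.38/liter.
Origin Coreth qualifies under the Eriius–Coreth agreement and 5205.15.77 is covered: preferential rate Free applies instead.
Duty = $14,423.73 × 0% = $0.00.
Line 3 (6359.45.05, Coreth, 3,400 units, $37,502.00):
Base rate for 6359.45.05 is 9.5%.
Origin Coreth qualifies under the Eriius–Coreth agreement and 6359.45.05 is covered: preferential rate Free applies instead.
The additional-duty order on 6359.45.05 targets Casovia, not Coreth; it does not apply.
Duty = $37,502.00 × 0% = $0.00.
Total = $74,809.68 + $0.00 + $0.00 = $74,809.68.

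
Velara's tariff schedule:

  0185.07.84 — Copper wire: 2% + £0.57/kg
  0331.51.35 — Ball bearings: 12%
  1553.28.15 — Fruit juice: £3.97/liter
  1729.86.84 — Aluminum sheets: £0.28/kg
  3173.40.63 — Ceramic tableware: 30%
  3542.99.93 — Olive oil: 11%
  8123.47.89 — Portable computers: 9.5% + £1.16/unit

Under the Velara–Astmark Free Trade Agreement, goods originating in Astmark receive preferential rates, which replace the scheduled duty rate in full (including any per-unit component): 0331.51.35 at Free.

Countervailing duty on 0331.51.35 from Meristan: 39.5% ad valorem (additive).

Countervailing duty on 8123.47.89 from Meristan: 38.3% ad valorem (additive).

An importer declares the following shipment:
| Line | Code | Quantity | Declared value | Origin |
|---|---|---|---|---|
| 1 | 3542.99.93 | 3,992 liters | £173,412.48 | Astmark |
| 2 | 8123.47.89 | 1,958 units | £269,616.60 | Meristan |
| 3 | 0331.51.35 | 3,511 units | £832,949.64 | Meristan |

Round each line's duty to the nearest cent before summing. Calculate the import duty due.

£579,192.44

Line 1 (3542.99.93, Astmark, 3,992 liters, £173,412.48):
Base rate for 3542.99.93 is 11%.
Origin Astmark is the FTA partner but 3542.99.93 is not on the preference list; base rate stands.
Duty = £173,412.48 × 11% = £19,075.37.
Line 2 (8123.47.89, Meristan, 1,958 units, £269,616.60):
Base rate for 8123.47.89 is 9.5% + £1.16/unit.
Additional duty on 8123.47.89 from Meristan: +38.3%. Applied ad valorem rate: 9.5% + 38.3% = 47.8%.
Duty = £269,616.60 × 47.8% + 1,958 × £1.16 = £131,148.01.
Line 3 (0331.51.35, Meristan, 3,511 units, £832,949.64):
Base rate for 0331.51.35 is 12%.
0331.51.35 has an FTA preferential rate, but origin Meristan is not Astmark; base rate stands.
Additional duty on 0331.51.35 from Meristan: +39.5%. Applied ad valorem rate: 12% + 39.5% = 51.5%.
Duty = £832,949.64 × 51.5% = £428,969.06.
Total = £19,075.37 + £131,148.01 + £428,969.06 = £579,192.44.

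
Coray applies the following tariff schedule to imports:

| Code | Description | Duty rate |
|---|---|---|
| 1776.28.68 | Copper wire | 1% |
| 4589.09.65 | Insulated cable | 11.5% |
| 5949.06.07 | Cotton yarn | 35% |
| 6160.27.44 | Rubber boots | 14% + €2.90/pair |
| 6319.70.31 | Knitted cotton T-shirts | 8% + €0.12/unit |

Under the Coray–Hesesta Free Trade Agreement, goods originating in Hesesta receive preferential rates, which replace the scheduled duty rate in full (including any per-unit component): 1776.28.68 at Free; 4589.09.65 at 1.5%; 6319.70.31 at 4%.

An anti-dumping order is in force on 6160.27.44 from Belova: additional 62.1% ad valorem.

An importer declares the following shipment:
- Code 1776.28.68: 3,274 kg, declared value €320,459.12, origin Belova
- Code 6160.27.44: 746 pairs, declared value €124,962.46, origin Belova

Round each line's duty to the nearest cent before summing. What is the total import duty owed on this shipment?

Line 1 (1776.28.68, Belova, 3,274 kg, €320,459.12):
Base rate for 1776.28.68 is 1%.
1776.28.68 has an FTA preferential rate, but origin Belova is not Hesesta; base rate stands.
Duty = €320,459.12 × 1% = €3,204.59.
Line 2 (6160.27.44, Belova, 746 pairs, €124,962.46):
Base rate for 6160.27.44 is 14% + €2.90/pair.
Additional duty on 6160.27.44 from Belova: +62.1%. Applied ad valorem rate: 14% + 62.1% = 76.1%.
Duty = €124,962.46 × 76.1% + 746 × €2.90 = €97,259.83.
Total = €3,204.59 + €97,259.83 = €100,464.42.

€100,464.42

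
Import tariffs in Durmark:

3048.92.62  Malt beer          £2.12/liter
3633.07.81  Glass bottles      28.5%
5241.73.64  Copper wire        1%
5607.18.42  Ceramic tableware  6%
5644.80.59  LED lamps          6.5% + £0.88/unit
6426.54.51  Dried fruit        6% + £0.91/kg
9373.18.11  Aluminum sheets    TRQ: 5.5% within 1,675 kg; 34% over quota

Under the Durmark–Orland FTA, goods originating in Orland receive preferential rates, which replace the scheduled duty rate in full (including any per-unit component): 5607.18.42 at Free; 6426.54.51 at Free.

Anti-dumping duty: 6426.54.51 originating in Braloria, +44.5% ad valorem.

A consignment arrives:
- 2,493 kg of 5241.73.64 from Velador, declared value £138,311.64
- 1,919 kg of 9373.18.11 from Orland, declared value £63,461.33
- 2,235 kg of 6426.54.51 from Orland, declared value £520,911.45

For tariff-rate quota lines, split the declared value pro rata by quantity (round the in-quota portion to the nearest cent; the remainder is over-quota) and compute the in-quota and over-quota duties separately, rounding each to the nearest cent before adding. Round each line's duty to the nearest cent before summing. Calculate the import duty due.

£7,173.18

Line 1 (5241.73.64, Velador, 2,493 kg, £138,311.64):
Base rate for 5241.73.64 is 1%.
Duty = £138,311.64 × 1% = £1,383.12.
Line 2 (9373.18.11, Orland, 1,919 kg, £63,461.33):
Code 9373.18.11 is under a tariff-rate quota (threshold 1,675 kg). In-quota: 1,675 kg at 5.5%; over-quota: 244 kg at 34%.
Pro-rata value split: in-quota = £63,461.33 × 1,675/1,919 = £55,392.25; over-quota = £63,461.33 − £55,392.25 = £8,069.08.
In-quota duty = £55,392.25 × 5.5% = £3,046.57. Over-quota duty = £8,069.08 × 34% = £2,743.49.
Line duty = £3,046.57 + £2,743.49 = £5,790.06.
Line 3 (6426.54.51, Orland, 2,235 kg, £520,911.45):
Base rate for 6426.54.51 is 6% + £0.91/kg.
Origin Orland qualifies under the Durmark–Orland agreement and 6426.54.51 is covered: preferential rate Free applies instead.
The additional-duty order on 6426.54.51 targets Braloria, not Orland; it does not apply.
Duty = £520,911.45 × 0% = £0.00.
Total = £1,383.12 + £5,790.06 + £0.00 = £7,173.18.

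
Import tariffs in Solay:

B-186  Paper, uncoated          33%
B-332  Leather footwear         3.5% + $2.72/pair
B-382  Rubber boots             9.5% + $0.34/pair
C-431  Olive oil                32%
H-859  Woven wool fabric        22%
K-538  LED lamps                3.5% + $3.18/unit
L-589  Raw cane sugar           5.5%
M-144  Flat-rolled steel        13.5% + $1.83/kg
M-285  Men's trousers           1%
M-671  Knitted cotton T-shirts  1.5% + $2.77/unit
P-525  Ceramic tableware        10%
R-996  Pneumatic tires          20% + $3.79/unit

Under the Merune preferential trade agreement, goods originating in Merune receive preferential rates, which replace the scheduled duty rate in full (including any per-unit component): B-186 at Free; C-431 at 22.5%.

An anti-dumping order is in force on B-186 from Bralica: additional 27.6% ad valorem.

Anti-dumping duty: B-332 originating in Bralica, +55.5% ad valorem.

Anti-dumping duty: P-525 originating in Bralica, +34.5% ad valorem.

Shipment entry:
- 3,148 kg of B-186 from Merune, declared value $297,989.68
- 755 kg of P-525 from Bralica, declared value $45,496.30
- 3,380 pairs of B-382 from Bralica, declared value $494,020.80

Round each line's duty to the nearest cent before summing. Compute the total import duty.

$68,327.03

Line 1 (B-186, Merune, 3,148 kg, $297,989.68):
Base rate for B-186 is 33%.
Origin Merune qualifies under the Solay–Merune agreement and B-186 is covered: preferential rate Free applies instead.
The additional-duty order on B-186 targets Bralica, not Merune; it does not apply.
Duty = $297,989.68 × 0% = $0.00.
Line 2 (P-525, Bralica, 755 kg, $45,496.30):
Base rate for P-525 is 10%.
Additional duty on P-525 from Bralica: +34.5%. Applied ad valorem rate: 10% + 34.5% = 44.5%.
Duty = $45,496.30 × 44.5% = $20,245.85.
Line 3 (B-382, Bralica, 3,380 pairs, $494,020.80):
Base rate for B-382 is 9.5% + $0.34/pair.
Duty = $494,020.80 × 9.5% + 3,380 × $0.34 = $48,081.18.
Total = $0.00 + $20,245.85 + $48,081.18 = $68,327.03.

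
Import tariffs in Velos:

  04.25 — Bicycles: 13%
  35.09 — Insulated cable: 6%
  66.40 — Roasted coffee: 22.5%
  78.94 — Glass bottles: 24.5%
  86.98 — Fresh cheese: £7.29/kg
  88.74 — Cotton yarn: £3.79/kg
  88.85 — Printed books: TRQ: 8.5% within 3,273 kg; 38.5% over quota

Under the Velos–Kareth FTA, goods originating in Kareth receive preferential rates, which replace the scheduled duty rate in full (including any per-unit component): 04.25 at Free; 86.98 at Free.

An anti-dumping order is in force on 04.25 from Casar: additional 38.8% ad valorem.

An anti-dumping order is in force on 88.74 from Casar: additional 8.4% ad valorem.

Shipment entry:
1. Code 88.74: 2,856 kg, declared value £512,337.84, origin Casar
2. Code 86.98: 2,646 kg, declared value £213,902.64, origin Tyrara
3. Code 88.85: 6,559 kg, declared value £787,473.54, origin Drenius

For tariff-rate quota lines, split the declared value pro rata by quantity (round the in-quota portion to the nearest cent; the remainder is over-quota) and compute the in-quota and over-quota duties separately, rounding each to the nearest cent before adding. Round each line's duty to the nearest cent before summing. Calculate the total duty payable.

Line 1 (88.74, Casar, 2,856 kg, £512,337.84):
Base rate for 88.74 is £3.79/kg.
Additional duty on 88.74 from Casar: +8.4% ad valorem. Applied ad valorem rate = 8.4%.
Duty = £512,337.84 × 8.4% + 2,856 × £3.79 = £53,860.62.
Line 2 (86.98, Tyrara, 2,646 kg, £213,902.64):
Base rate for 86.98 is £7.29/kg.
86.98 has an FTA preferential rate, but origin Tyrara is not Kareth; base rate stands.
Duty = 2,646 × £7.29 = £19,289.34.
Line 3 (88.85, Drenius, 6,559 kg, £787,473.54):
Code 88.85 is under a tariff-rate quota (threshold 3,273 kg). In-quota: 3,273 kg at 8.5%; over-quota: 3,286 kg at 38.5%.
Pro-rata value split: in-quota = £787,473.54 × 3,273/6,559 = £392,956.38; over-quota = £787,473.54 − £392,956.38 = £394,517.16.
In-quota duty = £392,956.38 × 8.5% = £33,401.29. Over-quota duty = £394,517.16 × 38.5% = £151,889.11.
Line duty = £33,401.29 + £151,889.11 = £185,290.40.
Total = £53,860.62 + £19,289.34 + £185,290.40 = £258,440.36.

£258,440.36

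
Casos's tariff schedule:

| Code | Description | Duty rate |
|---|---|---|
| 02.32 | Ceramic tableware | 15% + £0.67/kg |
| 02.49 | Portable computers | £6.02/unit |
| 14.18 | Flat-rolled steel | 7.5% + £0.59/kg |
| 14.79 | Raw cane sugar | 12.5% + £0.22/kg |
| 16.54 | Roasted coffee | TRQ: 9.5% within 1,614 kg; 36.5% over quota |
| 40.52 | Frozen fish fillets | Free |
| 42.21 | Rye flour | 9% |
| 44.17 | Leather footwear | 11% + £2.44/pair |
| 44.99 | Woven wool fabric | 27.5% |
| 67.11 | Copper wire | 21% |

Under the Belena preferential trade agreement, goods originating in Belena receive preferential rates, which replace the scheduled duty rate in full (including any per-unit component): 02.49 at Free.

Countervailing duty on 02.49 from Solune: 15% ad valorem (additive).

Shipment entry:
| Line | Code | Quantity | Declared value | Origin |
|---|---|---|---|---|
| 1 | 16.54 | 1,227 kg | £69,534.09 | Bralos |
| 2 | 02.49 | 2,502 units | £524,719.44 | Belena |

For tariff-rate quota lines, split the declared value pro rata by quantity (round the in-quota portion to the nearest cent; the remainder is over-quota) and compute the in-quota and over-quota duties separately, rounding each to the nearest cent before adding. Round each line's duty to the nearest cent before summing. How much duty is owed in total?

£6,605.74

Line 1 (16.54, Bralos, 1,227 kg, £69,534.09):
Code 16.54 is under a tariff-rate quota (threshold 1,614 kg). Quantity 1,227 kg is within the quota, so the in-quota rate 9.5% applies to the full value.
Duty = £69,534.09 × 9.5% = £6,605.74.
Line 2 (02.49, Belena, 2,502 units, £524,719.44):
Base rate for 02.49 is £6.02/unit.
Origin Belena qualifies under the Casos–Belena agreement and 02.49 is covered: preferential rate Free applies instead.
The additional-duty order on 02.49 targets Solune, not Belena; it does not apply.
Duty = £524,719.44 × 0% = £0.00.
Total = £6,605.74 + £0.00 = £6,605.74.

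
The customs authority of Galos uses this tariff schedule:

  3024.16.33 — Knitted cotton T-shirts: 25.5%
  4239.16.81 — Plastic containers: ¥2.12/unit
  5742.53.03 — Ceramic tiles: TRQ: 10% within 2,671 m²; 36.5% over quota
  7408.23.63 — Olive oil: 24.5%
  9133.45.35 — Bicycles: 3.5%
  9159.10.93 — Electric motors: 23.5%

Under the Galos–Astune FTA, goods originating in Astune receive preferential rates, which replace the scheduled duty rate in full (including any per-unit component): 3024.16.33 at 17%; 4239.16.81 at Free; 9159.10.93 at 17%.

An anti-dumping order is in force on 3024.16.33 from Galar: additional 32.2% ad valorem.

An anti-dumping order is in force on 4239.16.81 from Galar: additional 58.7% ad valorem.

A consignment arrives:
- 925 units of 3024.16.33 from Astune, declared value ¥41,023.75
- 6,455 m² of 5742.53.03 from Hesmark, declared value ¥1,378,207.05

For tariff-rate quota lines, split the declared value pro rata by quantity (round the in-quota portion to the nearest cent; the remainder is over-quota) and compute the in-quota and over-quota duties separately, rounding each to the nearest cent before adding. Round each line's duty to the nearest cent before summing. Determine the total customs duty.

Line 1 (3024.16.33, Astune, 925 units, ¥41,023.75):
Base rate for 3024.16.33 is 25.5%.
Origin Astune qualifies under the Galos–Astune agreement and 3024.16.33 is covered: preferential rate 17% applies instead.
The additional-duty order on 3024.16.33 targets Galar, not Astune; it does not apply.
Duty = ¥41,023.75 × 17% = ¥6,974.04.
Line 2 (5742.53.03, Hesmark, 6,455 m², ¥1,378,207.05):
Code 5742.53.03 is under a tariff-rate quota (threshold 2,671 m²). In-quota: 2,671 m² at 10%; over-quota: 3,784 m² at 36.5%.
Pro-rata value split: in-quota = ¥1,378,207.05 × 2,671/6,455 = ¥570,285.21; over-quota = ¥1,378,207.05 − ¥570,285.21 = ¥807,921.84.
In-quota duty = ¥570,285.21 × 10% = ¥57,028.52. Over-quota duty = ¥807,921.84 × 36.5% = ¥294,891.47.
Line duty = ¥57,028.52 + ¥294,891.47 = ¥351,919.99.
Total = ¥6,974.04 + ¥351,919.99 = ¥358,894.03.

¥358,894.03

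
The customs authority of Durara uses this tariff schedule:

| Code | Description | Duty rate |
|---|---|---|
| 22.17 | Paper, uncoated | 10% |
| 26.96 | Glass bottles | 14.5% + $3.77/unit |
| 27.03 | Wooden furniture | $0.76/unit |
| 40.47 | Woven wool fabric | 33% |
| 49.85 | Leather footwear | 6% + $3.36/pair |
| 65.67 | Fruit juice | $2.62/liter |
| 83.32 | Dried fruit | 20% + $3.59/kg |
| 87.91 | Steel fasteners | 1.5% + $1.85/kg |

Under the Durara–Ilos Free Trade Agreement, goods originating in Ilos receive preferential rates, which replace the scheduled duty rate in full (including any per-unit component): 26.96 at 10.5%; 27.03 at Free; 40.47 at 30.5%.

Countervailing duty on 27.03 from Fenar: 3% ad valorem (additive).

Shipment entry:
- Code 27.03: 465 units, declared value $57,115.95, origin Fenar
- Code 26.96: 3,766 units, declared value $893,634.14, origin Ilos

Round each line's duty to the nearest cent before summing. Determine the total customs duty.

Line 1 (27.03, Fenar, 465 units, $57,115.95):
Base rate for 27.03 is $0.76/unit.
27.03 has an FTA preferential rate, but origin Fenar is not Ilos; base rate stands.
Additional duty on 27.03 from Fenar: +3% ad valorem. Applied ad valorem rate = 3%.
Duty = $57,115.95 × 3% + 465 × $0.76 = $2,066.88.
Line 2 (26.96, Ilos, 3,766 units, $893,634.14):
Base rate for 26.96 is 14.5% + $3.77/unit.
Origin Ilos qualifies under the Durara–Ilos agreement and 26.96 is covered: preferential rate 10.5% applies instead.
Duty = $893,634.14 × 10.5% = $93,831.58.
Total = $2,066.88 + $93,831.58 = $95,898.46.

$95,898.46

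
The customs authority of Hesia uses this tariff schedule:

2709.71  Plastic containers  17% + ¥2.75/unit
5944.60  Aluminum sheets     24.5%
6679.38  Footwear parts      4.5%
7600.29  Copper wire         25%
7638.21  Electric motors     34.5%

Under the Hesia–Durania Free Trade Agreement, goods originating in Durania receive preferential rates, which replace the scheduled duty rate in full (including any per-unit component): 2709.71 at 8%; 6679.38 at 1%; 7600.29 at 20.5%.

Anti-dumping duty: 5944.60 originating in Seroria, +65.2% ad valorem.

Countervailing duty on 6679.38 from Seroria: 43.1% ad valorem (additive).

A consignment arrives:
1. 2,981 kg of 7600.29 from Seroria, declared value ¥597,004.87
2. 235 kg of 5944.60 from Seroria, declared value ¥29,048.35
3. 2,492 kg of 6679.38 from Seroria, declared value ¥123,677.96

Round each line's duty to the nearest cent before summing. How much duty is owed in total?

¥234,178.30

Line 1 (7600.29, Seroria, 2,981 kg, ¥597,004.87):
Base rate for 7600.29 is 25%.
7600.29 has an FTA preferential rate, but origin Seroria is not Durania; base rate stands.
Duty = ¥597,004.87 × 25% = ¥149,251.22.
Line 2 (5944.60, Seroria, 235 kg, ¥29,048.35):
Base rate for 5944.60 is 24.5%.
Additional duty on 5944.60 from Seroria: +65.2%. Applied ad valorem rate: 24.5% + 65.2% = 89.7%.
Duty = ¥29,048.35 × 89.7% = ¥26,056.37.
Line 3 (6679.38, Seroria, 2,492 kg, ¥123,677.96):
Base rate for 6679.38 is 4.5%.
6679.38 has an FTA preferential rate, but origin Seroria is not Durania; base rate stands.
Additional duty on 6679.38 from Seroria: +43.1%. Applied ad valorem rate: 4.5% + 43.1% = 47.6%.
Duty = ¥123,677.96 × 47.6% = ¥58,870.71.
Total = ¥149,251.22 + ¥26,056.37 + ¥58,870.71 = ¥234,178.30.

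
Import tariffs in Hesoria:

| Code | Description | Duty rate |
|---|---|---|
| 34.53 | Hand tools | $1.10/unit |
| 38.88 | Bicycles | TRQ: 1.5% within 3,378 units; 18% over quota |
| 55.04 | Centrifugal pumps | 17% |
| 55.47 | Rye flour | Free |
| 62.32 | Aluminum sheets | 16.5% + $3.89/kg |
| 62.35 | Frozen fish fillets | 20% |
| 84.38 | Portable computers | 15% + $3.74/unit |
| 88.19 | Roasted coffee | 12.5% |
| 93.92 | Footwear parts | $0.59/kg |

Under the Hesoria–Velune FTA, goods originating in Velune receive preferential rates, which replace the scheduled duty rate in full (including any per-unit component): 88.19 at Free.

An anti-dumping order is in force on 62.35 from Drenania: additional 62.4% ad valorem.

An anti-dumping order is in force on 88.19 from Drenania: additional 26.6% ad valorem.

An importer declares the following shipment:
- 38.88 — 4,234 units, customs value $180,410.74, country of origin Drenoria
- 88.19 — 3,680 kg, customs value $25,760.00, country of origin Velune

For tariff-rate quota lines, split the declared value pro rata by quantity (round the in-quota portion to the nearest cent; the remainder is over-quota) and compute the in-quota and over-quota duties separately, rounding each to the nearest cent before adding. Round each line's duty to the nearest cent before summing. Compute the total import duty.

Line 1 (38.88, Drenoria, 4,234 units, $180,410.74):
Code 38.88 is under a tariff-rate quota (threshold 3,378 units). In-quota: 3,378 units at 1.5%; over-quota: 856 units at 18%.
Pro-rata value split: in-quota = $180,410.74 × 3,378/4,234 = $143,936.58; over-quota = $180,410.74 − $143,936.58 = $36,474.16.
In-quota duty = $143,936.58 × 1.5% = $2,159.05. Over-quota duty = $36,474.16 × 18% = $6,565.35.
Line duty = $2,159.05 + $6,565.35 = $8,724.40.
Line 2 (88.19, Velune, 3,680 kg, $25,760.00):
Base rate for 88.19 is 12.5%.
Origin Velune qualifies under the Hesoria–Velune agreement and 88.19 is covered: preferential rate Free applies instead.
The additional-duty order on 88.19 targets Drenania, not Velune; it does not apply.
Duty = $25,760.00 × 0% = $0.00.
Total = $8,724.40 + $0.00 = $8,724.40.

$8,724.40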